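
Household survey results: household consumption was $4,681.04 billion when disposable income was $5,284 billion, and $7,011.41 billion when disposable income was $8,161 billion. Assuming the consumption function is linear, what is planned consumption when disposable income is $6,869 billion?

C = 5964.89

MPC = (7011.41 − 4681.04)/(8161 − 5284) = 2330.37/2877 = 0.81
a = 4681.04 − 0.81(5284) = 4681.04 − 4280.04 = 401
C = 401 + 0.81(6869) = 401 + 5563.89 = 5964.89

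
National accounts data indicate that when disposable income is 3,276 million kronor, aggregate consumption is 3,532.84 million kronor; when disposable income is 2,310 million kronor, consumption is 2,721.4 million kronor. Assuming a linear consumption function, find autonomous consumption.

MPC = ΔC/ΔY = (3532.84 − 2721.4)/(3276 − 2310) = 811.44/966 = 0.84
a = C − MPC·Y = 2721.4 − 0.84(2310) = 2721.4 − 1940.4 = 781

a = 781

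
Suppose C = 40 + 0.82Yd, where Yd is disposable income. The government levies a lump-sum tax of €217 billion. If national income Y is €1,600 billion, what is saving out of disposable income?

Yd = Y − T = 1600 − 217 = 1383
C = 40 + 0.82(1383) = 40 + 1134.06 = 1174.06
S = Yd − C = 1383 − 1174.06 = 208.94

S = 208.94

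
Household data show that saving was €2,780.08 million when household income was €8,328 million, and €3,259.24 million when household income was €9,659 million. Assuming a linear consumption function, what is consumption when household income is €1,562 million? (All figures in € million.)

MPS = ΔS/ΔY = (3259.24 − 2780.08)/(9659 − 8328) = 479.16/1331 = 0.36
MPC = 1 − MPS = 0.64
Autonomous saving = 2780.08 − 0.36(8328) = -218, so a = 218
C = 218 + 0.64(1562) = 218 + 999.68 = 1217.68

C = 1217.68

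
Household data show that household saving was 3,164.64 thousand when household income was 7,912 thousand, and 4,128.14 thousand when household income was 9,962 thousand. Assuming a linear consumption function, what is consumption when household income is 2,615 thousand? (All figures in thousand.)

C = 1939.95

MPS = ΔS/ΔY = (4128.14 − 3164.64)/(9962 − 7912) = 963.5/2050 = 0.47
MPC = 1 − MPS = 0.53
Autonomous saving = 3164.64 − 0.47(7912) = -554, so a = 554
C = 554 + 0.53(2615) = 554 + 1385.95 = 1939.95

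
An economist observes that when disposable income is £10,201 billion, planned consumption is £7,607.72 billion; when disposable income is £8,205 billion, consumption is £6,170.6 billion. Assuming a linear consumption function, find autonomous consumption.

MPC = ΔC/ΔY = (7607.72 − 6170.6)/(10201 − 8205) = 1437.12/1996 = 0.72
a = C − MPC·Y = 6170.6 − 0.72(8205) = 6170.6 − 5907.6 = 263

a = 263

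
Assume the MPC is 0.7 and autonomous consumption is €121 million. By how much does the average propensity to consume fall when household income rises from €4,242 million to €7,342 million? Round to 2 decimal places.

ΔAPC = 0.01

At Y = 4242: C = 121 + 0.7(4242) = 3090.4, APC = 3090.4/4242 = 0.729
At Y = 7342: C = 5260.4, APC = 5260.4/7342 = 0.716
Fall in APC = 0.729 − 0.716 = 0.013 ≈ 0.01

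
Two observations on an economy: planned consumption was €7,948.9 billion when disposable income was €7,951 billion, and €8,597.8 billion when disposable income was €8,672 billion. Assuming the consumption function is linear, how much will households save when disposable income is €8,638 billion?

MPC = (8597.8 − 7948.9)/(8672 − 7951) = 648.9/721 = 0.9
a = 7948.9 − 0.9(7951) = 7948.9 − 7155.9 = 793
C = 793 + 0.9(8638) = 8567.2
S = 8638 − 8567.2 = 70.8

S = 70.8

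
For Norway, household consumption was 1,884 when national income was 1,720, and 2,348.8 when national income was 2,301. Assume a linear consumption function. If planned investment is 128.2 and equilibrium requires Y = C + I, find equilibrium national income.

MPC = (2348.8 − 1884)/(2301 − 1720) = 464.8/581 = 0.8
a = 1884 − 0.8(1720) = 508
Equilibrium: Y = 508 + 0.8Y + 128.2
0.2Y = 636.2, so Y = 636.2/0.2 = 3181

Y = 3181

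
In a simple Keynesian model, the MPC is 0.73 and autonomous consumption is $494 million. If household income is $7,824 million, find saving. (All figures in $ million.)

C = 494 + 0.73(7824) = 494 + 5711.52 = 6205.52
S = Y − C = 7824 − 6205.52 = 1618.48

S = 1618.48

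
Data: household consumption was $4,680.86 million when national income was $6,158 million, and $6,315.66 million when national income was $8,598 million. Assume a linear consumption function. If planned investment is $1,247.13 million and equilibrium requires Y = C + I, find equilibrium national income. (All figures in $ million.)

MPC = (6315.66 − 4680.86)/(8598 − 6158) = 1634.8/2440 = 0.67
a = 4680.86 − 0.67(6158) = 555
Equilibrium: Y = 555 + 0.67Y + 1247.13
0.33Y = 1802.13, so Y = 1802.13/0.33 = 5461

Y = 5461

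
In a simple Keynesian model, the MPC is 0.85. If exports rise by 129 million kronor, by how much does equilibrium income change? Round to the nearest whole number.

The multiplier is 1/(1 − MPC) = 1/0.15.
ΔY = 129/0.15 = 860.00 ≈ 860

ΔY ≈ 860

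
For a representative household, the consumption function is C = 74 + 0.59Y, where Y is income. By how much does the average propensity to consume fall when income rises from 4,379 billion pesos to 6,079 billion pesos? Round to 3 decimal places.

ΔAPC = 0.005

At Y = 4379: C = 74 + 0.59(4379) = 2657.61, APC = 2657.61/4379 = 0.6069
At Y = 6079: C = 3660.61, APC = 3660.61/6079 = 0.6022
Fall in APC = 0.6069 − 0.6022 = 0.0047 ≈ 0.005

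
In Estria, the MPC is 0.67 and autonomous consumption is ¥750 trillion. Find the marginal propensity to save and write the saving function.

MPS = 1 − MPC = 1 − 0.67 = 0.33
S = Y − C = -750 + 0.33Y

MPS = 0.33; S = -750 + 0.33Y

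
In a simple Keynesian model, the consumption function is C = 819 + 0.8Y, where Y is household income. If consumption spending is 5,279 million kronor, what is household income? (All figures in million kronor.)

819 + 0.8Y = 5279
0.8Y = 4460, so Y = 4460/0.8 = 5575

Y = 5575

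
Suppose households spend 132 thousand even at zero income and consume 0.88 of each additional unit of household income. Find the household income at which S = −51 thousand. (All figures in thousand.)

Y = 675

S = Y − C = -132 + 0.12Y
-132 + 0.12Y = -51, so 0.12Y = 81 and Y = 675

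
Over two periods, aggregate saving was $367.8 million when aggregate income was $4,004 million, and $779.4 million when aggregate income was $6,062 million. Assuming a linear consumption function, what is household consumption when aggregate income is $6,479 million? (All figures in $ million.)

MPS = ΔS/ΔY = (779.4 − 367.8)/(6062 − 4004) = 411.6/2058 = 0.2
MPC = 1 − MPS = 0.8
Autonomous saving = 367.8 − 0.2(4004) = -433, so a = 433
C = 433 + 0.8(6479) = 433 + 5183.2 = 5616.2

C = 5616.2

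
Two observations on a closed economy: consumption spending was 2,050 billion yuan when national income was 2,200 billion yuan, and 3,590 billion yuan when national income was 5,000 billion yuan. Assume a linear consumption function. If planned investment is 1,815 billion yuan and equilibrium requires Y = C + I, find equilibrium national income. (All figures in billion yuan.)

Y = 5900

MPC = (3590 − 2050)/(5000 − 2200) = 1540/2800 = 0.55
a = 2050 − 0.55(2200) = 840
Equilibrium: Y = 840 + 0.55Y + 1815
0.45Y = 2655, so Y = 2655/0.45 = 5900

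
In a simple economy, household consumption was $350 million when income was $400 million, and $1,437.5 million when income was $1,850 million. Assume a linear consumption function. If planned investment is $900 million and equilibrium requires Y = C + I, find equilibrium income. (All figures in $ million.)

MPC = (1437.5 − 350)/(1850 − 400) = 1087.5/1450 = 0.75
a = 350 − 0.75(400) = 50
Equilibrium: Y = 50 + 0.75Y + 900
0.25Y = 950, so Y = 950/0.25 = 3800

Y = 3800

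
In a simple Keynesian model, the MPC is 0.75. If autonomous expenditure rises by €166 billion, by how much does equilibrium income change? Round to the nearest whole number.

ΔY ≈ 664

The multiplier is 1/(1 − MPC) = 1/0.25.
ΔY = 166/0.25 = 664.00 ≈ 664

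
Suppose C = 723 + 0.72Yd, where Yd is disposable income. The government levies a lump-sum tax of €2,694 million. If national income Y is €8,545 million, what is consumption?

Yd = Y − T = 8545 − 2694 = 5851
C = 723 + 0.72(5851) = 723 + 4212.72 = 4935.72

C = 4935.72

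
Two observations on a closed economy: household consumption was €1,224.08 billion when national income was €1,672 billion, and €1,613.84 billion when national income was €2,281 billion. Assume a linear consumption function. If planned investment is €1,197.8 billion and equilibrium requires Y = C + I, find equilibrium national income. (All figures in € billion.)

MPC = (1613.84 − 1224.08)/(2281 − 1672) = 389.76/609 = 0.64
a = 1224.08 − 0.64(1672) = 154
Equilibrium: Y = 154 + 0.64Y + 1197.8
0.36Y = 1351.8, so Y = 1351.8/0.36 = 3755

Y = 3755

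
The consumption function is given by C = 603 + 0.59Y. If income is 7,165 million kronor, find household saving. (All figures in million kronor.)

C = 603 + 0.59(7165) = 603 + 4227.35 = 4830.35
S = Y − C = 7165 − 4830.35 = 2334.65

S = 2334.65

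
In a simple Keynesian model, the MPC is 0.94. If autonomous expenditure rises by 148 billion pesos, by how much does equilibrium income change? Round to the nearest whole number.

ΔY ≈ 2467

The multiplier is 1/(1 − MPC) = 1/0.06.
ΔY = 148/0.06 = 2466.67 ≈ 2467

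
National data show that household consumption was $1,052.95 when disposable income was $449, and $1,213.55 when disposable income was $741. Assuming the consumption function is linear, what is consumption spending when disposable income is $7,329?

MPC = (1213.55 − 1052.95)/(741 − 449) = 160.6/292 = 0.55
a = 1052.95 − 0.55(449) = 1052.95 − 246.95 = 806
C = 806 + 0.55(7329) = 806 + 4030.95 = 4836.95

C = 4836.95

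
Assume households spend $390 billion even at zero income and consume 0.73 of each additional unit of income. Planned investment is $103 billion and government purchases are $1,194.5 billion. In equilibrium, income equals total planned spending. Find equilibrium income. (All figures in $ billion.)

Y = C + I + G = 390 + 0.73Y + 103 + 1194.5
Y − 0.73Y = 1687.5
0.27Y = 1687.5, so Y = 1687.5/0.27 = 6250

Y = 6250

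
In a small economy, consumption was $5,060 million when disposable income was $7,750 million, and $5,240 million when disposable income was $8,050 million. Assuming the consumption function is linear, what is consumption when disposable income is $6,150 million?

C = 4100

MPC = (5240 − 5060)/(8050 − 7750) = 180/300 = 0.6
a = 5060 − 0.6(7750) = 5060 − 4650 = 410
C = 410 + 0.6(6150) = 410 + 3690 = 4100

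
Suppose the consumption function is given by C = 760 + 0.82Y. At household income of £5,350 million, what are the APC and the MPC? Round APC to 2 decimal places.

MPC = 0.82 (the slope of the consumption function)
C = 760 + 0.82(5350) = 5147, so APC = 5147/5350 = 0.96

APC = 0.96; MPC = 0.82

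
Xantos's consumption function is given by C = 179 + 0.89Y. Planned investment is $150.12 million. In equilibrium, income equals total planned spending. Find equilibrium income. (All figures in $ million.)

Y = 2992

Y = C + I = 179 + 0.89Y + 150.12
Y − 0.89Y = 329.12
0.11Y = 329.12, so Y = 329.12/0.11 = 2992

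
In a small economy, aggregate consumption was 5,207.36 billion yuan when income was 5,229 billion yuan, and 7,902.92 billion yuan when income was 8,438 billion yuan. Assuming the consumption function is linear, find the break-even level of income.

MPC = (7902.92 − 5207.36)/(8438 − 5229) = 2695.56/3209 = 0.84
a = 5207.36 − 0.84(5229) = 5207.36 − 4392.36 = 815
Break-even: Y = a/(1−MPC) = 815/0.16 = 5093.75

Y = 5093.75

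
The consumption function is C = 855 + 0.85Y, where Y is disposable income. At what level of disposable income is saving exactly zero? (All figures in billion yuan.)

Y = 5700

At break-even, C = Y: 855 + 0.85Y = Y
0.15Y = 855, so Y = 855/0.15 = 5700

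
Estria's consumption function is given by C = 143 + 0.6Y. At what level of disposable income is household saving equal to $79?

Y = 555

S = Y − C = -143 + 0.4Y
-143 + 0.4Y = 79, so 0.4Y = 222 and Y = 555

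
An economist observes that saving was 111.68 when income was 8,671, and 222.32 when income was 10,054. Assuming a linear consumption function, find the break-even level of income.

MPS = ΔS/ΔY = (222.32 − 111.68)/(10054 − 8671) = 110.64/1383 = 0.08
MPC = 1 − MPS = 0.92
From S(8671) = 111.68: −a + 0.08(8671) = 111.68, so a = 693.68 − 111.68 = 582
Break-even (S = 0): Y = a/MPS = 582/0.08 = 7275

Y = 7275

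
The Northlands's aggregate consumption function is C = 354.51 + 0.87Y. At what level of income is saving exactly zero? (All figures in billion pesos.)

At break-even, C = Y: 354.51 + 0.87Y = Y
0.13Y = 354.51, so Y = 354.51/0.13 = 2727

Y = 2727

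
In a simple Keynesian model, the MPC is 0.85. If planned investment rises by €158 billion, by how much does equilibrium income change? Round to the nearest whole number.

ΔY ≈ 1053

The multiplier is 1/(1 − MPC) = 1/0.15.
ΔY = 158/0.15 = 1053.33 ≈ 1053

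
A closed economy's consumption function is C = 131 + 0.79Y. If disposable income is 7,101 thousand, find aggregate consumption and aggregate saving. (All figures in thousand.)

C = 5740.79; S = 1360.21

C = 131 + 0.79(7101) = 131 + 5609.79 = 5740.79
S = Y − C = 7101 − 5740.79 = 1360.21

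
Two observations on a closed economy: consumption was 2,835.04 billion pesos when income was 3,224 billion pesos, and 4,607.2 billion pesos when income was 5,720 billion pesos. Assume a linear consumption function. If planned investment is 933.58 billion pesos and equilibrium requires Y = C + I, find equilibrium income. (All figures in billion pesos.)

MPC = (4607.2 − 2835.04)/(5720 − 3224) = 1772.16/2496 = 0.71
a = 2835.04 − 0.71(3224) = 546
Equilibrium: Y = 546 + 0.71Y + 933.58
0.29Y = 1479.58, so Y = 1479.58/0.29 = 5102

Y = 5102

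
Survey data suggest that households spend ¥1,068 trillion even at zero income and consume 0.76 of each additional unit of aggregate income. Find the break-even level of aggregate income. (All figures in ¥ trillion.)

At break-even, C = Y: 1068 + 0.76Y = Y
0.24Y = 1068, so Y = 1068/0.24 = 4450

Y = 4450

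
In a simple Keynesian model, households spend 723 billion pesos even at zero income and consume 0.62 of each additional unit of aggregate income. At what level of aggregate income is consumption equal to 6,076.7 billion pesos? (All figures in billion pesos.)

723 + 0.62Y = 6076.7
0.62Y = 5353.7, so Y = 5353.7/0.62 = 8635

Y = 8635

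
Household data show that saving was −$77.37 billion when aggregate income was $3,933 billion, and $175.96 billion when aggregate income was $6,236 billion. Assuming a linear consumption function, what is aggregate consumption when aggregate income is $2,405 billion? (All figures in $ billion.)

MPS = ΔS/ΔY = (175.96 − (-77.37))/(6236 − 3933) = 253.33/2303 = 0.11
MPC = 1 − MPS = 0.89
Autonomous saving = -77.37 − 0.11(3933) = -510, so a = 510
C = 510 + 0.89(2405) = 510 + 2140.45 = 2650.45

C = 2650.45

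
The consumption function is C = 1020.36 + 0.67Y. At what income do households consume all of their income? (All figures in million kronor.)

Y = 3092

At break-even, C = Y: 1020.36 + 0.67Y = Y
0.33Y = 1020.36, so Y = 1020.36/0.33 = 3092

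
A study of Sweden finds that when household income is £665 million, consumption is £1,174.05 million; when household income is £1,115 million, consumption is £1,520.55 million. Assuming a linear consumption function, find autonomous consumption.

a = 662

MPC = ΔC/ΔY = (1520.55 − 1174.05)/(1115 − 665) = 346.5/450 = 0.77
a = C − MPC·Y = 1174.05 − 0.77(665) = 1174.05 − 512.05 = 662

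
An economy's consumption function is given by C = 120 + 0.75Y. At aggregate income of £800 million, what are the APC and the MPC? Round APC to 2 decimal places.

MPC = 0.75 (the slope of the consumption function)
C = 120 + 0.75(800) = 720, so APC = 720/800 = 0.90

APC = 0.90; MPC = 0.75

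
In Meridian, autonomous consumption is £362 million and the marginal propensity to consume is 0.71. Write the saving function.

S = Y − C = Y − (362 + 0.71Y) = -362 + (1 − 0.71)Y

S = -362 + 0.29Y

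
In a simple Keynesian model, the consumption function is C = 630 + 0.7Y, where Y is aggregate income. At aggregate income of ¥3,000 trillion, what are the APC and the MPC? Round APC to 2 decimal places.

MPC = 0.7 (the slope of the consumption function)
C = 630 + 0.7(3000) = 2730, so APC = 2730/3000 = 0.91

APC = 0.91; MPC = 0.7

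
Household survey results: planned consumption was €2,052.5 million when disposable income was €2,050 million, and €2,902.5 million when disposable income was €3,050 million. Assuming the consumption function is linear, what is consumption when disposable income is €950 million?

C = 1117.5

MPC = (2902.5 − 2052.5)/(3050 − 2050) = 850/1000 = 0.85
a = 2052.5 − 0.85(2050) = 2052.5 − 1742.5 = 310
C = 310 + 0.85(950) = 310 + 807.5 = 1117.5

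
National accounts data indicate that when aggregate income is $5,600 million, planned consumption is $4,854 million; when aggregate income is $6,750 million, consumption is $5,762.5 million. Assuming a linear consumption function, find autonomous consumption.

a = 430

MPC = ΔC/ΔY = (5762.5 − 4854)/(6750 − 5600) = 908.5/1150 = 0.79
a = C − MPC·Y = 4854 − 0.79(5600) = 4854 − 4424 = 430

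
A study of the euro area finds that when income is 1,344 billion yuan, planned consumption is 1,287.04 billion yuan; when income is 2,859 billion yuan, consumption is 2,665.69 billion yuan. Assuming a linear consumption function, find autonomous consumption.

MPC = ΔC/ΔY = (2665.69 − 1287.04)/(2859 − 1344) = 1378.65/1515 = 0.91
a = C − MPC·Y = 1287.04 − 0.91(1344) = 1287.04 − 1223.04 = 64

a = 64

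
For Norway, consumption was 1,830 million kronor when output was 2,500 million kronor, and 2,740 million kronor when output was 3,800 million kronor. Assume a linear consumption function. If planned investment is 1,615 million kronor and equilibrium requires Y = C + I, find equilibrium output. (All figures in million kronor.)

MPC = (2740 − 1830)/(3800 − 2500) = 910/1300 = 0.7
a = 1830 − 0.7(2500) = 80
Equilibrium: Y = 80 + 0.7Y + 1615
0.3Y = 1695, so Y = 1695/0.3 = 5650

Y = 5650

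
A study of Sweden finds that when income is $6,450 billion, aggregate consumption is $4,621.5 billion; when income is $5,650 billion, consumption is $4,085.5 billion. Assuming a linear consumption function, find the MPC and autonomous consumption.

MPC = ΔC/ΔY = (4621.5 − 4085.5)/(6450 − 5650) = 536/800 = 0.67
a = C − MPC·Y = 4085.5 − 0.67(5650) = 4085.5 − 3785.5 = 300

MPC = 0.67; a = 300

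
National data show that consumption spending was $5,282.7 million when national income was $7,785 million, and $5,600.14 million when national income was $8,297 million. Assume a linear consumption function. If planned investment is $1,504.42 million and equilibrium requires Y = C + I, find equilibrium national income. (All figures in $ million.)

Y = 5159

MPC = (5600.14 − 5282.7)/(8297 − 7785) = 317.44/512 = 0.62
a = 5282.7 − 0.62(7785) = 456
Equilibrium: Y = 456 + 0.62Y + 1504.42
0.38Y = 1960.42, so Y = 1960.42/0.38 = 5159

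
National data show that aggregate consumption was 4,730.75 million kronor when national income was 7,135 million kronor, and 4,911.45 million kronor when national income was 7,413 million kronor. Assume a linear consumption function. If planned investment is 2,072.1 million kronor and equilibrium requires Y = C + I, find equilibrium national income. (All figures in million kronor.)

MPC = (4911.45 − 4730.75)/(7413 − 7135) = 180.7/278 = 0.65
a = 4730.75 − 0.65(7135) = 93
Equilibrium: Y = 93 + 0.65Y + 2072.1
0.35Y = 2165.1, so Y = 2165.1/0.35 = 6186

Y = 6186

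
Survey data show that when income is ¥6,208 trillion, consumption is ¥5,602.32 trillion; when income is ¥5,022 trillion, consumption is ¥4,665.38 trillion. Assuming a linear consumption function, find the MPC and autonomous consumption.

MPC = ΔC/ΔY = (5602.32 − 4665.38)/(6208 − 5022) = 936.94/1186 = 0.79
a = C − MPC·Y = 4665.38 − 0.79(5022) = 4665.38 − 3967.38 = 698

MPC = 0.79; a = 698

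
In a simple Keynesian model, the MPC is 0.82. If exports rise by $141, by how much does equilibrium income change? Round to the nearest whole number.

ΔY ≈ 783

The multiplier is 1/(1 − MPC) = 1/0.18.
ΔY = 141/0.18 = 783.33 ≈ 783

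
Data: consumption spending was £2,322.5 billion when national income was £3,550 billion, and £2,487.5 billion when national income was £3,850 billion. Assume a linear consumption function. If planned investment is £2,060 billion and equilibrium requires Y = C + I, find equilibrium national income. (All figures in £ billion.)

Y = 5400

MPC = (2487.5 − 2322.5)/(3850 − 3550) = 165/300 = 0.55
a = 2322.5 − 0.55(3550) = 370
Equilibrium: Y = 370 + 0.55Y + 2060
0.45Y = 2430, so Y = 2430/0.45 = 5400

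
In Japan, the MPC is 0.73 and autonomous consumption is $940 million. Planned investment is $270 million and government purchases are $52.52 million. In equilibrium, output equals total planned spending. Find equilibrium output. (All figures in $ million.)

Y = C + I + G = 940 + 0.73Y + 270 + 52.52
Y − 0.73Y = 1262.52
0.27Y = 1262.52, so Y = 1262.52/0.27 = 4676

Y = 4676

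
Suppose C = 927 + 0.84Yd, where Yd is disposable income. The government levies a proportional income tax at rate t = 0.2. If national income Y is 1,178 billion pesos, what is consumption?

C = 1718.616

Yd = (1 − 0.2)(1178) = 0.8(1178) = 942.4
C = 927 + 0.84(942.4) = 927 + 791.616 = 1718.616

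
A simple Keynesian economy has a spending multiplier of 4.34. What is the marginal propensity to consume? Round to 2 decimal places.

k = 1/(1 − MPC), so 1 − MPC = 1/k = 1/4.34 = 0.2304
MPC = 1 − 0.2304 = 0.77

MPC = 0.77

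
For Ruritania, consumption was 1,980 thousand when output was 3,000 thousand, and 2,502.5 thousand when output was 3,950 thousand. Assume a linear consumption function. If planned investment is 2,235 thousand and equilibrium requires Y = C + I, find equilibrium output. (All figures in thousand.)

MPC = (2502.5 − 1980)/(3950 − 3000) = 522.5/950 = 0.55
a = 1980 − 0.55(3000) = 330
Equilibrium: Y = 330 + 0.55Y + 2235
0.45Y = 2565, so Y = 2565/0.45 = 5700

Y = 5700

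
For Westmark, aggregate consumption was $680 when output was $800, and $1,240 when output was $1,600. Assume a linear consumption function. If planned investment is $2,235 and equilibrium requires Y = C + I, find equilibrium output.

MPC = (1240 − 680)/(1600 − 800) = 560/800 = 0.7
a = 680 − 0.7(800) = 120
Equilibrium: Y = 120 + 0.7Y + 2235
0.3Y = 2355, so Y = 2355/0.3 = 7850

Y = 7850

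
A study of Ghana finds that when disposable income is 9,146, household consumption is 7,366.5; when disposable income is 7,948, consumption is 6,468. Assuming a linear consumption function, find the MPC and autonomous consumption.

MPC = 0.75; a = 507

MPC = ΔC/ΔY = (7366.5 − 6468)/(9146 − 7948) = 898.5/1198 = 0.75
a = C − MPC·Y = 6468 − 0.75(7948) = 6468 − 5961 = 507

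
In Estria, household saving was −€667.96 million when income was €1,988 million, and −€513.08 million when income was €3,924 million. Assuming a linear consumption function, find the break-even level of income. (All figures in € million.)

Y = 10337.5

MPS = ΔS/ΔY = (-513.08 − (-667.96))/(3924 − 1988) = 154.88/1936 = 0.08
MPC = 1 − MPS = 0.92
From S(1988) = -667.96: −a + 0.08(1988) = -667.96, so a = 159.04 − (-667.96) = 827
Break-even (S = 0): Y = a/MPS = 827/0.08 = 10337.5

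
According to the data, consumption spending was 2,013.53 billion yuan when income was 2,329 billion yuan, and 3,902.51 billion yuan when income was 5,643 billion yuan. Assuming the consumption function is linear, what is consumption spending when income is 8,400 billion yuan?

MPC = (3902.51 − 2013.53)/(5643 − 2329) = 1888.98/3314 = 0.57
a = 2013.53 − 0.57(2329) = 2013.53 − 1327.53 = 686
C = 686 + 0.57(8400) = 686 + 4788 = 5474

C = 5474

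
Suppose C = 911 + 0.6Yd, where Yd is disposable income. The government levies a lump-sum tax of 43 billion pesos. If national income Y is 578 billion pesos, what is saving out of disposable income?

S = -697

Yd = Y − T = 578 − 43 = 535
C = 911 + 0.6(535) = 911 + 321 = 1232
S = Yd − C = 535 − 1232 = -697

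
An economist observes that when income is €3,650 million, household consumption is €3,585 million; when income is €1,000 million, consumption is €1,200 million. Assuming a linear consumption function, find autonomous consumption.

MPC = ΔC/ΔY = (3585 − 1200)/(3650 − 1000) = 2385/2650 = 0.9
a = C − MPC·Y = 1200 − 0.9(1000) = 1200 − 900 = 300

a = 300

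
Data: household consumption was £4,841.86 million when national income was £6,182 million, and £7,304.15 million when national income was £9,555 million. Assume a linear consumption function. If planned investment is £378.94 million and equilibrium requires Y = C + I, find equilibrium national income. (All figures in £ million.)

MPC = (7304.15 − 4841.86)/(9555 − 6182) = 2462.29/3373 = 0.73
a = 4841.86 − 0.73(6182) = 329
Equilibrium: Y = 329 + 0.73Y + 378.94
0.27Y = 707.94, so Y = 707.94/0.27 = 2622

Y = 2622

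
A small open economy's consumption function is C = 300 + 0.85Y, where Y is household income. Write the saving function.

S = Y − C = Y − (300 + 0.85Y) = -300 + (1 − 0.85)Y

S = -300 + 0.15Y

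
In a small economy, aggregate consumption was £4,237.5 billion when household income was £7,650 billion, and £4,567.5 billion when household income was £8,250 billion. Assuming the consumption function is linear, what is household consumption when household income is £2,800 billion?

MPC = (4567.5 − 4237.5)/(8250 − 7650) = 330/600 = 0.55
a = 4237.5 − 0.55(7650) = 4237.5 − 4207.5 = 30
C = 30 + 0.55(2800) = 30 + 1540 = 1570

C = 1570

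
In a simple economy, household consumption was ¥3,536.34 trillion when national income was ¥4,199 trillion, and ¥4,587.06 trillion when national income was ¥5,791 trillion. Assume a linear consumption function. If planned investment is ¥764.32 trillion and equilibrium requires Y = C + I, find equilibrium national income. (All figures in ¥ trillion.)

Y = 4498

MPC = (4587.06 − 3536.34)/(5791 − 4199) = 1050.72/1592 = 0.66
a = 3536.34 − 0.66(4199) = 765
Equilibrium: Y = 765 + 0.66Y + 764.32
0.34Y = 1529.32, so Y = 1529.32/0.34 = 4498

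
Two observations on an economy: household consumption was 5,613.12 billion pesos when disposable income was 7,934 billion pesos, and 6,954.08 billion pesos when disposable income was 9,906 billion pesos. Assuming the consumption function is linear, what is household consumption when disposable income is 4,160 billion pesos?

MPC = (6954.08 − 5613.12)/(9906 − 7934) = 1340.96/1972 = 0.68
a = 5613.12 − 0.68(7934) = 5613.12 − 5395.12 = 218
C = 218 + 0.68(4160) = 218 + 2828.8 = 3046.8

C = 3046.8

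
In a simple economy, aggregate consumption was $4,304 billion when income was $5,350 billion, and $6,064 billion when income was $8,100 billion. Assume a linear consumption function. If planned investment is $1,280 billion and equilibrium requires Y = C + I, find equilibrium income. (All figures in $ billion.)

Y = 6000

MPC = (6064 − 4304)/(8100 − 5350) = 1760/2750 = 0.64
a = 4304 − 0.64(5350) = 880
Equilibrium: Y = 880 + 0.64Y + 1280
0.36Y = 2160, so Y = 2160/0.36 = 6000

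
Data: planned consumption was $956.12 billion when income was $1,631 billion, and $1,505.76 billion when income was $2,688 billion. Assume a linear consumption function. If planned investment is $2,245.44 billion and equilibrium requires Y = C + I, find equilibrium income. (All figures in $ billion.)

MPC = (1505.76 − 956.12)/(2688 − 1631) = 549.64/1057 = 0.52
a = 956.12 − 0.52(1631) = 108
Equilibrium: Y = 108 + 0.52Y + 2245.44
0.48Y = 2353.44, so Y = 2353.44/0.48 = 4903

Y = 4903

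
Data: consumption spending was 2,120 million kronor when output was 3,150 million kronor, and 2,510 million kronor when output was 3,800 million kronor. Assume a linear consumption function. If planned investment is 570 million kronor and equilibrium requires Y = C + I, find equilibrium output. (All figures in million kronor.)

MPC = (2510 − 2120)/(3800 − 3150) = 390/650 = 0.6
a = 2120 − 0.6(3150) = 230
Equilibrium: Y = 230 + 0.6Y + 570
0.4Y = 800, so Y = 800/0.4 = 2000

Y = 2000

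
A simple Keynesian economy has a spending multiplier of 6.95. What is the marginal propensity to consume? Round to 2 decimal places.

MPC = 0.86

k = 1/(1 − MPC), so 1 − MPC = 1/k = 1/6.95 = 0.1439
MPC = 1 − 0.1439 = 0.86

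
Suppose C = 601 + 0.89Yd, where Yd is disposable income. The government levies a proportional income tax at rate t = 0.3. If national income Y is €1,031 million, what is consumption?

Yd = (1 − 0.3)(1031) = 0.7(1031) = 721.7
C = 601 + 0.89(721.7) = 601 + 642.313 = 1243.313

C = 1243.313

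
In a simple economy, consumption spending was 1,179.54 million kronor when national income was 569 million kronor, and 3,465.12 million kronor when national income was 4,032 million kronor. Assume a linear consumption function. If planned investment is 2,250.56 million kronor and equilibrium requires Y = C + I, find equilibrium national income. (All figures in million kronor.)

Y = 8984

MPC = (3465.12 − 1179.54)/(4032 − 569) = 2285.58/3463 = 0.66
a = 1179.54 − 0.66(569) = 804
Equilibrium: Y = 804 + 0.66Y + 2250.56
0.34Y = 3054.56, so Y = 3054.56/0.34 = 8984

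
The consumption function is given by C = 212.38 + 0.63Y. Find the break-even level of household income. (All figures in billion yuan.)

Y = 574

At break-even, C = Y: 212.38 + 0.63Y = Y
0.37Y = 212.38, so Y = 212.38/0.37 = 574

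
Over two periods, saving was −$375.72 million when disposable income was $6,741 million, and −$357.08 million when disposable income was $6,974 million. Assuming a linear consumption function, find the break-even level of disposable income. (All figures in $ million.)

Y = 11437.5

MPS = ΔS/ΔY = (-357.08 − (-375.72))/(6974 − 6741) = 18.64/233 = 0.08
MPC = 1 − MPS = 0.92
From S(6741) = -375.72: −a + 0.08(6741) = -375.72, so a = 539.28 − (-375.72) = 915
Break-even (S = 0): Y = a/MPS = 915/0.08 = 11437.5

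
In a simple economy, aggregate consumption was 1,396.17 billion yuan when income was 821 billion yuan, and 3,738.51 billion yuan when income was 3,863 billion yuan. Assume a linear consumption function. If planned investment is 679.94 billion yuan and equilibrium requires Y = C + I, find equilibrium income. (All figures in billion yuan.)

Y = 6278

MPC = (3738.51 − 1396.17)/(3863 − 821) = 2342.34/3042 = 0.77
a = 1396.17 − 0.77(821) = 764
Equilibrium: Y = 764 + 0.77Y + 679.94
0.23Y = 1443.94, so Y = 1443.94/0.23 = 6278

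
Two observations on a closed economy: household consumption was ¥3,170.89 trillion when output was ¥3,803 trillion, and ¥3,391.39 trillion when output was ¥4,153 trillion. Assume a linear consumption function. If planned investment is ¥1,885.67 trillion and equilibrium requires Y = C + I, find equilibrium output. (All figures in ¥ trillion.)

Y = 7191

MPC = (3391.39 − 3170.89)/(4153 − 3803) = 220.5/350 = 0.63
a = 3170.89 − 0.63(3803) = 775
Equilibrium: Y = 775 + 0.63Y + 1885.67
0.37Y = 2660.67, so Y = 2660.67/0.37 = 7191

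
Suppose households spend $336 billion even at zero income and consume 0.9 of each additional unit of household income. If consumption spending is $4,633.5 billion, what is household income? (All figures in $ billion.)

336 + 0.9Y = 4633.5
0.9Y = 4297.5, so Y = 4297.5/0.9 = 4775

Y = 4775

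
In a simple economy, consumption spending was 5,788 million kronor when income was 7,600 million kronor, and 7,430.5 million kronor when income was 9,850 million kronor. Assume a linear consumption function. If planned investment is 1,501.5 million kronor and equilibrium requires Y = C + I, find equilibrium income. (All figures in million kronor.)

MPC = (7430.5 − 5788)/(9850 − 7600) = 1642.5/2250 = 0.73
a = 5788 − 0.73(7600) = 240
Equilibrium: Y = 240 + 0.73Y + 1501.5
0.27Y = 1741.5, so Y = 1741.5/0.27 = 6450

Y = 6450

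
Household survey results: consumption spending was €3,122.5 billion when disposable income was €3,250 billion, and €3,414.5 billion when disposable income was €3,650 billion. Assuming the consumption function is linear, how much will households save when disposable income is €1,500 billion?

MPC = (3414.5 − 3122.5)/(3650 − 3250) = 292/400 = 0.73
a = 3122.5 − 0.73(3250) = 3122.5 − 2372.5 = 750
C = 750 + 0.73(1500) = 1845
S = 1500 − 1845 = -345

S = -345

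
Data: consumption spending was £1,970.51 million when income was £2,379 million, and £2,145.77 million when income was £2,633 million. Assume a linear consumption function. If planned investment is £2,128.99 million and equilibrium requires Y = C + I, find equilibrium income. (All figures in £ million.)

MPC = (2145.77 − 1970.51)/(2633 − 2379) = 175.26/254 = 0.69
a = 1970.51 − 0.69(2379) = 329
Equilibrium: Y = 329 + 0.69Y + 2128.99
0.31Y = 2457.99, so Y = 2457.99/0.31 = 7929

Y = 7929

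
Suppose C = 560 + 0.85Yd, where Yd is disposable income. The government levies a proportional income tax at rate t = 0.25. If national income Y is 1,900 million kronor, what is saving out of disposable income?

S = -346.25

Yd = (1 − 0.25)(1900) = 0.75(1900) = 1425
C = 560 + 0.85(1425) = 560 + 1211.25 = 1771.25
S = Yd − C = 1425 − 1771.25 = -346.25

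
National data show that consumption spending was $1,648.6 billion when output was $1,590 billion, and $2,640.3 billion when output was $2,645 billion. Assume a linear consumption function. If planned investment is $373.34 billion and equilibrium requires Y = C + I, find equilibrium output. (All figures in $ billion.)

MPC = (2640.3 − 1648.6)/(2645 − 1590) = 991.7/1055 = 0.94
a = 1648.6 − 0.94(1590) = 154
Equilibrium: Y = 154 + 0.94Y + 373.34
0.06Y = 527.34, so Y = 527.34/0.06 = 8789

Y = 8789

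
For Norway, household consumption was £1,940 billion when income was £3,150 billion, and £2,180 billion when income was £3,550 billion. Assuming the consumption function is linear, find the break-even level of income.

Y = 125

MPC = (2180 − 1940)/(3550 − 3150) = 240/400 = 0.6
a = 1940 − 0.6(3150) = 1940 − 1890 = 50
Break-even: Y = a/(1−MPC) = 50/0.4 = 125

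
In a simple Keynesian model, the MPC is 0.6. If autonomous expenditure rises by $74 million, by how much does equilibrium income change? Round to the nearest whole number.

The multiplier is 1/(1 − MPC) = 1/0.4.
ΔY = 74/0.4 = 185.00 ≈ 185

ΔY ≈ 185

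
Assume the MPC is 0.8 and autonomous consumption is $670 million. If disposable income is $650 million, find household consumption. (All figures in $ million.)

C = 670 + 0.8(650) = 670 + 520 = 1190

C = 1190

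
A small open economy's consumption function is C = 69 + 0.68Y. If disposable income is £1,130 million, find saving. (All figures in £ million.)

C = 69 + 0.68(1130) = 69 + 768.4 = 837.4
S = Y − C = 1130 − 837.4 = 292.6

S = 292.6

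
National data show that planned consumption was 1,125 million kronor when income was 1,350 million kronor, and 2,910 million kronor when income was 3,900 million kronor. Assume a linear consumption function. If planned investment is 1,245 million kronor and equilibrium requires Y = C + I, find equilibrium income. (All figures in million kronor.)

MPC = (2910 − 1125)/(3900 − 1350) = 1785/2550 = 0.7
a = 1125 − 0.7(1350) = 180
Equilibrium: Y = 180 + 0.7Y + 1245
0.3Y = 1425, so Y = 1425/0.3 = 4750

Y = 4750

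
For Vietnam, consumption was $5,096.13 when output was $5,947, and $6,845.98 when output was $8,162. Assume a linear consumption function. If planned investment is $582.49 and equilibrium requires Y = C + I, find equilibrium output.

Y = 4669

MPC = (6845.98 − 5096.13)/(8162 − 5947) = 1749.85/2215 = 0.79
a = 5096.13 − 0.79(5947) = 398
Equilibrium: Y = 398 + 0.79Y + 582.49
0.21Y = 980.49, so Y = 980.49/0.21 = 4669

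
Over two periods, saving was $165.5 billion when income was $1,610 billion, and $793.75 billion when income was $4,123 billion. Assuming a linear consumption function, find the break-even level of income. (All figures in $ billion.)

Y = 948

MPS = ΔS/ΔY = (793.75 − 165.5)/(4123 − 1610) = 628.25/2513 = 0.25
MPC = 1 − MPS = 0.75
From S(1610) = 165.5: −a + 0.25(1610) = 165.5, so a = 402.5 − 165.5 = 237
Break-even (S = 0): Y = a/MPS = 237/0.25 = 948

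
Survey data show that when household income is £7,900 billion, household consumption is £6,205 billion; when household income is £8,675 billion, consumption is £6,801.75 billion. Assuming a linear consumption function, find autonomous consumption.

a = 122

MPC = ΔC/ΔY = (6801.75 − 6205)/(8675 − 7900) = 596.75/775 = 0.77
a = C − MPC·Y = 6205 − 0.77(7900) = 6205 − 6083 = 122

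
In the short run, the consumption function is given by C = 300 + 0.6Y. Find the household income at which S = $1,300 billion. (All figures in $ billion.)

Y = 4000

S = Y − C = -300 + 0.4Y
-300 + 0.4Y = 1300, so 0.4Y = 1600 and Y = 4000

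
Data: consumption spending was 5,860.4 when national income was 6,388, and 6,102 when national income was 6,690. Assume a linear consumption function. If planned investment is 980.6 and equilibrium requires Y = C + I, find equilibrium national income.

MPC = (6102 − 5860.4)/(6690 − 6388) = 241.6/302 = 0.8
a = 5860.4 − 0.8(6388) = 750
Equilibrium: Y = 750 + 0.8Y + 980.6
0.2Y = 1730.6, so Y = 1730.6/0.2 = 8653

Y = 8653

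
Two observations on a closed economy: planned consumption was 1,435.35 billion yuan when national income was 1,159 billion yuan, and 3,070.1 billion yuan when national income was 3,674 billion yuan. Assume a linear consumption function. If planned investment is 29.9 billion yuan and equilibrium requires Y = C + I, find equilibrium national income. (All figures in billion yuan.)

MPC = (3070.1 − 1435.35)/(3674 − 1159) = 1634.75/2515 = 0.65
a = 1435.35 − 0.65(1159) = 682
Equilibrium: Y = 682 + 0.65Y + 29.9
0.35Y = 711.9, so Y = 711.9/0.35 = 2034

Y = 2034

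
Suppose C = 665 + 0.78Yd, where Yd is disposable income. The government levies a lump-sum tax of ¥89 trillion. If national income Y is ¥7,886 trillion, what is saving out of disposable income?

S = 1050.34

Yd = Y − T = 7886 − 89 = 7797
C = 665 + 0.78(7797) = 665 + 6081.66 = 6746.66
S = Yd − C = 7797 − 6746.66 = 1050.34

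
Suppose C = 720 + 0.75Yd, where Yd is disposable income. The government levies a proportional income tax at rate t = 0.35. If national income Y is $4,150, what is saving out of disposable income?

Yd = (1 − 0.35)(4150) = 0.65(4150) = 2697.5
C = 720 + 0.75(2697.5) = 720 + 2023.125 = 2743.125
S = Yd − C = 2697.5 − 2743.125 = -45.625

S = -45.625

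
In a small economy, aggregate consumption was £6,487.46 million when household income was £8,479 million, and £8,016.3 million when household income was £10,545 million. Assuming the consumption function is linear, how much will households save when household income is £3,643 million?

MPC = (8016.3 − 6487.46)/(10545 − 8479) = 1528.84/2066 = 0.74
a = 6487.46 − 0.74(8479) = 6487.46 − 6274.46 = 213
C = 213 + 0.74(3643) = 2908.82
S = 3643 − 2908.82 = 734.18

S = 734.18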